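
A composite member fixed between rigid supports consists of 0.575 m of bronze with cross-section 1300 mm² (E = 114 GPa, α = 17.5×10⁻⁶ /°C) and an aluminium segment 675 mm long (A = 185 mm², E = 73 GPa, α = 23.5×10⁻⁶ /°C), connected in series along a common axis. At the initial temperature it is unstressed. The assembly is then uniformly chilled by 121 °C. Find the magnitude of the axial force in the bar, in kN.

P ≈ 58.2 kN (tensile)

With the walls removed the bar would change length by δ_free = Σ αᵢΔT Lᵢ = 17.5×10⁻⁶×121×575 + 23.5×10⁻⁶×121×675 = 3.137 mm.
Since the ends are fixed, an axial force P builds up, equal in every segment, with P · Σ Lᵢ/(AᵢEᵢ) = δ_free.
Σ Lᵢ/(AᵢEᵢ) = 575/(1300×114×10³) + 675/(185×73×10³) = 5.386×10⁻⁵ mm/N.
So P = 3.137 / 5.386×10⁻⁵ = 58.24 kN, tensile.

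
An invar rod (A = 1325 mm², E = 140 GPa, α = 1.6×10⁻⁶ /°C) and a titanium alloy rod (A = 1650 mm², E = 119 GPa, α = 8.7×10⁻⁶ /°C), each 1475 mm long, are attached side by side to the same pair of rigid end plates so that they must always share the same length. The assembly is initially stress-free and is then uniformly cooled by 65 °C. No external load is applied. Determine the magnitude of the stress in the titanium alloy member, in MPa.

σ ≈ 26.7 MPa (tensile)

Equilibrium of a rigid end plate with no external load gives equal and opposite internal forces ±P in the two members. Since α_{titanium alloy} > α_{invar}, cooling drives the titanium alloy into tension and the invar into compression.
Setting the final lengths equal and cancelling L: (α₁ − α₂)ΔT = P/(A₁E₁) + P/(A₂E₂).
|α₁ − α₂|·ΔT = 7.1×10⁻⁶ × 65 = 0.0004615.
1/(A₁E₁) + 1/(A₂E₂) = 1/(1325×140×10³) + 1/(1650×119×10³) = 1.048×10⁻⁸ N⁻¹.
P = 0.0004615 / 1.048×10⁻⁸ = 44020 N = 44.02 kN.
σ_{titanium alloy} = P/A₂ = 44020/1650 = 26.68 MPa, tensile.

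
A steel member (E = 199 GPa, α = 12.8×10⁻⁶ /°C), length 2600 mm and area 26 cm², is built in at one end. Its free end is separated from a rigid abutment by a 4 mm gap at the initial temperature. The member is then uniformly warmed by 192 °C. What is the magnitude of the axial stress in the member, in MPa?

σ ≈ 183 MPa (compressive)

Free thermal elongation = αΔT L = 12.8×10⁻⁶ × 192 × 2600 = 6.39 mm.
This exceeds the 4 mm gap, so the wall pushes back. The portion of expansion that must be recovered elastically is δ_free − gap = 6.39 − 4 = 2.39 mm.
That suppressed elongation corresponds to σ = E·Δ/L = 199×10³ × 2.39/2600 = 182.9 MPa.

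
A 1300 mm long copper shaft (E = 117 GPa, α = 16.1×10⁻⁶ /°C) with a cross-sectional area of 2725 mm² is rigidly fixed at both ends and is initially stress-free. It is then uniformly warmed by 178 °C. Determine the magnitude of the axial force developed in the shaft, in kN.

With zero net strain, σ = E·αΔT = 117 GPa × 16.1×10⁻⁶ × 178 = 335.3 MPa.
Axial force P = σA = 335.3 × 2725 = 913700 N = 913.7 kN, compressive.

P ≈ 914 kN (compressive)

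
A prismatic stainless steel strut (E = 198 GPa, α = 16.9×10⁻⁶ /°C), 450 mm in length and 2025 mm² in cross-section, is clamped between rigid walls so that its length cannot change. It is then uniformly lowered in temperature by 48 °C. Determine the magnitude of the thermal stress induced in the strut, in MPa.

The supports are rigid, so the total axial strain is zero. The restrained thermal strain is ε = αΔT = 16.9×10⁻⁶ × 48 = 811.2×10⁻⁶.
σ = EαΔT = 198×10³ × 16.9×10⁻⁶ × 48 = 160.6 MPa (tensile; the strut is trying to contract).

σ ≈ 161 MPa (tensile)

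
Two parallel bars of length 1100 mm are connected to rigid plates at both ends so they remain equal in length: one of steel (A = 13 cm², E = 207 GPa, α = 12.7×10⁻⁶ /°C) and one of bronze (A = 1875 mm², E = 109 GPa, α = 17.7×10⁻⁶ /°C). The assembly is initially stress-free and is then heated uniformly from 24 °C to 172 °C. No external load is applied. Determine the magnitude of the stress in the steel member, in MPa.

σ ≈ 66.1 MPa (tensile)

The bronze has the larger α, so on heating it would change length more than the steel if both were free. The rigid plates force a common final length, so the bronze is put into compression and the steel into tension, with equal and opposite forces P (no external load).
Compatibility of the two members (thermal + elastic change equal): (α₁ − α₂)ΔT = P·[1/(A₁E₁) + 1/(A₂E₂)].
|α₁ − α₂|·ΔT = 5×10⁻⁶ × 148 = 0.00074.
1/(A₁E₁) + 1/(A₂E₂) = 1/(1300×207×10³) + 1/(1875×109×10³) = 8.609×10⁻⁹ N⁻¹.
P = 0.00074 / 8.609×10⁻⁹ = 85960 N = 85.96 kN.
σ_{steel} = P/A₁ = 85960/1300 = 66.12 MPa, tensile.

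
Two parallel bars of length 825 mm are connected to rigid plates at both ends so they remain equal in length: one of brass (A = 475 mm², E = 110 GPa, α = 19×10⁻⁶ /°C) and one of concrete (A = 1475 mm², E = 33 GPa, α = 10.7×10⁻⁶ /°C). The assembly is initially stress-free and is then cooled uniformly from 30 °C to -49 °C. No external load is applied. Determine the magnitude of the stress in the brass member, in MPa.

σ ≈ 34.8 MPa (tensile)

Equilibrium of a rigid end plate with no external load gives equal and opposite internal forces ±P in the two members. Since α_{brass} > α_{concrete}, cooling drives the brass into tension and the concrete into compression.
Compatibility of the two members (thermal + elastic change equal): (α₁ − α₂)ΔT = P·[1/(A₁E₁) + 1/(A₂E₂)].
|α₁ − α₂|·ΔT = 8.3×10⁻⁶ × 79 = 0.0006557.
1/(A₁E₁) + 1/(A₂E₂) = 1/(475×110×10³) + 1/(1475×33×10³) = 3.968×10⁻⁸ N⁻¹.
P = 0.0006557 / 3.968×10⁻⁸ = 16520 N = 16.52 kN.
σ_{brass} = P/A₁ = 16520/475 = 34.79 MPa, tensile.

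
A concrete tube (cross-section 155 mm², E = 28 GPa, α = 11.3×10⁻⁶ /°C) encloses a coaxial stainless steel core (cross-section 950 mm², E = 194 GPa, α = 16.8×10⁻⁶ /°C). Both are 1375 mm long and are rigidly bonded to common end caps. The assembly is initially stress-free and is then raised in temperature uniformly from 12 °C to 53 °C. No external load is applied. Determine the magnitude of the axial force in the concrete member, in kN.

P ≈ 0.956 kN (tensile in the concrete)

The stainless steel has the larger α, so on heating it would change length more than the concrete if both were free. The rigid plates force a common final length, so the stainless steel is put into compression and the concrete into tension, with equal and opposite forces P (no external load).
Equating the net (thermal + elastic) strains gives |α₁ − α₂|·ΔT = P·[1/(A₁E₁) + 1/(A₂E₂)].
|α₁ − α₂|·ΔT = 5.5×10⁻⁶ × 41 = 0.0002255.
1/(A₁E₁) + 1/(A₂E₂) = 1/(155×28×10³) + 1/(950×194×10³) = 2.358×10⁻⁷ N⁻¹.
P = 0.0002255 / 2.358×10⁻⁷ = 956.2 N = 0.9562 kN.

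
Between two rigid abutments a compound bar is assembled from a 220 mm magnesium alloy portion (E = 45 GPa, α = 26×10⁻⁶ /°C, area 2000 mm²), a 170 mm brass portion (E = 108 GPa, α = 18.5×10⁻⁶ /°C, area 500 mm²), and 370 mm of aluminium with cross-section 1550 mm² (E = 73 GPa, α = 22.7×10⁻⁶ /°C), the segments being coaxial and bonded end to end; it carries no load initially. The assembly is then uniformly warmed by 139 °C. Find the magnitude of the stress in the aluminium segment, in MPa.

With the walls removed the bar would change length by δ_free = Σ αᵢΔT Lᵢ = 26×10⁻⁶×139×220 + 18.5×10⁻⁶×139×170 + 22.7×10⁻⁶×139×370 = 2.4 mm.
The rigid supports impose zero overall length change; the single axial force P common to all segments must satisfy P Σ Lᵢ/(AᵢEᵢ) = δ_free.
Σ Lᵢ/(AᵢEᵢ) = 220/(2000×45×10³) + 170/(500×108×10³) + 370/(1550×73×10³) = 8.863×10⁻⁶ mm/N.
So P = 2.4 / 8.863×10⁻⁶ = 270.8 kN, compressive.
σ_{aluminium} = P / A = 270800 / 1550 = 174.7 MPa.

σ ≈ 175 MPa (compressive)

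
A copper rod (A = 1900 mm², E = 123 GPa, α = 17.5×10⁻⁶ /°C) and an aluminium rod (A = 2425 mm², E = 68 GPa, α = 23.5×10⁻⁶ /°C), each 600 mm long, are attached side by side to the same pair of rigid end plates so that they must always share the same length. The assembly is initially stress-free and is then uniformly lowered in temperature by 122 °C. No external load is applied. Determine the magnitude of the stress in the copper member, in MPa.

The aluminium has the larger α, so on cooling it would change length more than the copper if both were free. The rigid plates force a common final length, so the aluminium is put into tension and the copper into compression, with equal and opposite forces P (no external load).
Compatibility of the two members (thermal + elastic change equal): (α₁ − α₂)ΔT = P·[1/(A₁E₁) + 1/(A₂E₂)].
|α₁ − α₂|·ΔT = 6×10⁻⁶ × 122 = 0.000732.
1/(A₁E₁) + 1/(A₂E₂) = 1/(1900×123×10³) + 1/(2425×68×10³) = 1.034×10⁻⁸ N⁻¹.
P = 0.000732 / 1.034×10⁻⁸ = 70770 N = 70.77 kN.
σ_{copper} = P/A₁ = 70770/1900 = 37.25 MPa, compressive.

σ ≈ 37.2 MPa (compressive)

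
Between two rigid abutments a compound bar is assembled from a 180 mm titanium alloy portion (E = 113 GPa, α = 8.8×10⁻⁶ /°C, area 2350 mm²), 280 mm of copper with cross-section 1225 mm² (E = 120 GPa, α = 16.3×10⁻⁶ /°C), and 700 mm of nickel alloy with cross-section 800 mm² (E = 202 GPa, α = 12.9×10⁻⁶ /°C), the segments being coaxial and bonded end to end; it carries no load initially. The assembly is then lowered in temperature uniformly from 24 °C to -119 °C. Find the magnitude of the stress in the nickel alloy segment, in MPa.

σ ≈ 392 MPa (tensile)

Free thermal contraction of the whole bar: Σ αᵢΔT Lᵢ = 8.8×10⁻⁶×143×180 + 16.3×10⁻⁶×143×280 + 12.9×10⁻⁶×143×700 = 2.17 mm.
The walls prevent any net length change, so an axial force P (same in every segment) develops. Compatibility: P · Σ Lᵢ/(AᵢEᵢ) = δ_free.
The series flexibility is Σ Lᵢ/(AᵢEᵢ) = 180/(2350×113×10³) + 280/(1225×120×10³) + 700/(800×202×10³) = 6.914×10⁻⁶ mm/N.
Hence P = δ_free / Σ(L/AE) = 2.17/6.914×10⁻⁶ = 313.9 kN (tensile).
σ_{nickel alloy} = P / A = 313900 / 800 = 392.4 MPa.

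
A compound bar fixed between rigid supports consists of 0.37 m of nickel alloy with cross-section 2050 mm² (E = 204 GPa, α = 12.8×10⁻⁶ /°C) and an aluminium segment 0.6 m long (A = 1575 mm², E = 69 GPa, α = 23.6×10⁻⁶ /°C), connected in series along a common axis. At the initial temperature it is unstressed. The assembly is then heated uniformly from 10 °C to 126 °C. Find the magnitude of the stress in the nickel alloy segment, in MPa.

With the walls removed the bar would change length by δ_free = Σ αᵢΔT Lᵢ = 12.8×10⁻⁶×116×370 + 23.6×10⁻⁶×116×600 = 2.192 mm.
Since the ends are fixed, an axial force P builds up, equal in every segment, with P · Σ Lᵢ/(AᵢEᵢ) = δ_free.
Σ Lᵢ/(AᵢEᵢ) = 370/(2050×204×10³) + 600/(1575×69×10³) = 6.406×10⁻⁶ mm/N.
So P = 2.192 / 6.406×10⁻⁶ = 342.2 kN, compressive.
σ_{nickel alloy} = P / A = 342200 / 2050 = 166.9 MPa.

σ ≈ 167 MPa (compressive)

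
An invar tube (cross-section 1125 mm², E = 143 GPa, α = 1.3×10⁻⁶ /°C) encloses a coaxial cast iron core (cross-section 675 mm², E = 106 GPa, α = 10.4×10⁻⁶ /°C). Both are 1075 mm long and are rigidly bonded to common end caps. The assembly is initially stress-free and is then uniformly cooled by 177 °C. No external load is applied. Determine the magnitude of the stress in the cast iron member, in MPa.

σ ≈ 118 MPa (tensile)

Both members must finish at the same length. With the larger α, the cast iron tends to over-contract; the plates restrain it, putting the cast iron in tension and the invar in compression. With no external load the two internal forces are equal and opposite, magnitude P.
Equating the net (thermal + elastic) strains gives |α₁ − α₂|·ΔT = P·[1/(A₁E₁) + 1/(A₂E₂)].
|α₁ − α₂|·ΔT = 9.1×10⁻⁶ × 177 = 0.001611.
1/(A₁E₁) + 1/(A₂E₂) = 1/(1125×143×10³) + 1/(675×106×10³) = 2.019×10⁻⁸ N⁻¹.
P = 0.001611 / 2.019×10⁻⁸ = 79770 N = 79.77 kN.
σ_{cast iron} = P/A₂ = 79770/675 = 118.2 MPa, tensile.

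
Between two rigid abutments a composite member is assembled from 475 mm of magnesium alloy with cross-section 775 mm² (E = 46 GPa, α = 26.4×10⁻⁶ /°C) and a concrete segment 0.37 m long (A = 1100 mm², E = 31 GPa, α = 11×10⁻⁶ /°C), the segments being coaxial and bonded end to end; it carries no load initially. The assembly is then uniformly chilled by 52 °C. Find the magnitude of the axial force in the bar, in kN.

P ≈ 35.7 kN (tensile)

With the walls removed the bar would change length by δ_free = Σ αᵢΔT Lᵢ = 26.4×10⁻⁶×52×475 + 11×10⁻⁶×52×370 = 0.8637 mm.
Since the ends are fixed, an axial force P builds up, equal in every segment, with P · Σ Lᵢ/(AᵢEᵢ) = δ_free.
Σ Lᵢ/(AᵢEᵢ) = 475/(775×46×10³) + 370/(1100×31×10³) = 2.417×10⁻⁵ mm/N.
P = 0.8637 / 2.417×10⁻⁵ = 35730 N = 35.73 kN, tensile.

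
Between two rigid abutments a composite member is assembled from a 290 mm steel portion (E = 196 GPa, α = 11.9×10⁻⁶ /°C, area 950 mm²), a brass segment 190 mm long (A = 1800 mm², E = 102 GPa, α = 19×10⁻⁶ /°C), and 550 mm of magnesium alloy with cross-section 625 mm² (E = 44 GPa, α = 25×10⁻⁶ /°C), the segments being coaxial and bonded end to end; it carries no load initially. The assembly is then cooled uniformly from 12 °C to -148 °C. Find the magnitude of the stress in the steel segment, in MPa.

Free thermal contraction of the whole bar: Σ αᵢΔT Lᵢ = 11.9×10⁻⁶×160×290 + 19×10⁻⁶×160×190 + 25×10⁻⁶×160×550 = 3.33 mm.
The rigid supports impose zero overall length change; the single axial force P common to all segments must satisfy P Σ Lᵢ/(AᵢEᵢ) = δ_free.
Σ Lᵢ/(AᵢEᵢ) = 290/(950×196×10³) + 190/(1800×102×10³) + 550/(625×44×10³) = 2.259×10⁻⁵ mm/N.
So P = 3.33 / 2.259×10⁻⁵ = 147.4 kN, tensile.
σ_{steel} = P / A = 147400 / 950 = 155.1 MPa.

σ ≈ 155 MPa (tensile)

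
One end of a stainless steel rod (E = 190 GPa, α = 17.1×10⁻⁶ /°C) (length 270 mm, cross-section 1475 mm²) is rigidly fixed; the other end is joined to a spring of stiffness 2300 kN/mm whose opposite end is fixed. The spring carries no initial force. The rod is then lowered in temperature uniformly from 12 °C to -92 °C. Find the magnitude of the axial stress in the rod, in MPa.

σ ≈ 233 MPa (tensile)

If the spring were absent the rod would shorten by αΔT L = 17.1×10⁻⁶ × 104 × 270 = 0.4802 mm.
With a force P in the spring, the elastic change of the rod is PL/(AE) and that of the spring is P/k; compatibility requires their sum to equal δ_free.
P [ L/(AE) + 1/k ] = δ_free → P [ 270/(1475×190×10³) + 1/(2300×10³) ] = 0.4802.
P = 0.4802 / 1.398×10⁻⁶ = 343400 N.
σ = P/A = 343400/1475 = 232.8 MPa.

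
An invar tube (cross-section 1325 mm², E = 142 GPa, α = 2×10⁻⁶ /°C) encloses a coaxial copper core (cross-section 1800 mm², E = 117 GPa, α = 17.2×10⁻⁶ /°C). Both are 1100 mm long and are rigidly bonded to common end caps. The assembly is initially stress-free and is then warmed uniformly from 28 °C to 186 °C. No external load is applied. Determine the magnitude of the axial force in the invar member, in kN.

Both members must finish at the same length. With the larger α, the copper tends to over-expand; the plates restrain it, putting the copper in compression and the invar in tension. With no external load the two internal forces are equal and opposite, magnitude P.
Equating the net (thermal + elastic) strains gives |α₁ − α₂|·ΔT = P·[1/(A₁E₁) + 1/(A₂E₂)].
|α₁ − α₂|·ΔT = 15.2×10⁻⁶ × 158 = 0.002402.
1/(A₁E₁) + 1/(A₂E₂) = 1/(1325×142×10³) + 1/(1800×117×10³) = 1.006×10⁻⁸ N⁻¹.
So P = 0.002402 / 1.006×10⁻⁸ = 238.7 kN.

P ≈ 239 kN (tensile in the invar)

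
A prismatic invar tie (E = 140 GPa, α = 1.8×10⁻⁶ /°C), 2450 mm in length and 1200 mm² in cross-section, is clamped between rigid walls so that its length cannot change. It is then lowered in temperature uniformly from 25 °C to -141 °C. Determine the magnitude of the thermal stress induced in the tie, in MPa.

With length fixed, the mechanical strain must cancel the thermal strain αΔT = 1.8×10⁻⁶ × 166 = 298.8×10⁻⁶.
The stress required to suppress this strain is σ = Eε = 140×10³ × 298.8×10⁻⁶ = 41.83 MPa, tensile since the tie is trying to contract.

σ ≈ 41.8 MPa (tensile)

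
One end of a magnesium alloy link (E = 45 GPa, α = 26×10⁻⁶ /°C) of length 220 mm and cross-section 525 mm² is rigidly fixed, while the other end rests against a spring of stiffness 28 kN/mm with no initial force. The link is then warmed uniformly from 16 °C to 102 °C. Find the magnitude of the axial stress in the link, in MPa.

If the spring were absent the link would lengthen by αΔT L = 26×10⁻⁶ × 86 × 220 = 0.4919 mm.
With a force P in the spring, the elastic change of the link is PL/(AE) and that of the spring is P/k; compatibility requires their sum to equal δ_free.
So P = δ_free / [L/(AE) + 1/k] = 0.4919 / [ 220/(525×45×10³) + 1/(28×10³) ].
P = 0.4919 / 4.503×10⁻⁵ = 10930 N.
σ = P/A = 10930/525 = 20.81 MPa.

σ ≈ 20.8 MPa (compressive)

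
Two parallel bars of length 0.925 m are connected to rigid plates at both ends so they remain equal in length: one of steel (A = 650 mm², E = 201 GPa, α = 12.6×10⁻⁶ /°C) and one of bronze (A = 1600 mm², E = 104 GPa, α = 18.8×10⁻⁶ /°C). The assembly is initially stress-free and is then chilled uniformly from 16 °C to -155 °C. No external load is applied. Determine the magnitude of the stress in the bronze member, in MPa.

σ ≈ 48.5 MPa (tensile)

Both members must finish at the same length. With the larger α, the bronze tends to over-contract; the plates restrain it, putting the bronze in tension and the steel in compression. With no external load the two internal forces are equal and opposite, magnitude P.
Equating the net (thermal + elastic) strains gives |α₁ − α₂|·ΔT = P·[1/(A₁E₁) + 1/(A₂E₂)].
|α₁ − α₂|·ΔT = 6.2×10⁻⁶ × 171 = 0.00106.
1/(A₁E₁) + 1/(A₂E₂) = 1/(650×201×10³) + 1/(1600×104×10³) = 1.366×10⁻⁸ N⁻¹.
P = 0.00106 / 1.366×10⁻⁸ = 77590 N = 77.59 kN.
σ_{bronze} = P/A₂ = 77590/1600 = 48.5 MPa, tensile.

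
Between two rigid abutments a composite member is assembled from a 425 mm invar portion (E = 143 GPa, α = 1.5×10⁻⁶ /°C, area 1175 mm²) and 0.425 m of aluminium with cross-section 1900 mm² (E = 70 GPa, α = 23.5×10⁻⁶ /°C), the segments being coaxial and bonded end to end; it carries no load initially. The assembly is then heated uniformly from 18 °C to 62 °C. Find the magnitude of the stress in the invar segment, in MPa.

With the walls removed the bar would change length by δ_free = Σ αᵢΔT Lᵢ = 1.5×10⁻⁶×44×425 + 23.5×10⁻⁶×44×425 = 0.4675 mm.
The walls prevent any net length change, so an axial force P (same in every segment) develops. Compatibility: P · Σ Lᵢ/(AᵢEᵢ) = δ_free.
Σ Lᵢ/(AᵢEᵢ) = 425/(1175×143×10³) + 425/(1900×70×10³) = 5.725×10⁻⁶ mm/N.
Hence P = δ_free / Σ(L/AE) = 0.4675/5.725×10⁻⁶ = 81.66 kN (compressive).
σ_{invar} = P / A = 81660 / 1175 = 69.5 MPa.

σ ≈ 69.5 MPa (compressive)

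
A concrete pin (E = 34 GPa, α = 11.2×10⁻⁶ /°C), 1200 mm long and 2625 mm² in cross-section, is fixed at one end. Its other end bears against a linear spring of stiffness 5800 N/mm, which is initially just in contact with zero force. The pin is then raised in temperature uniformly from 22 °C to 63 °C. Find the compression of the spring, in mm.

If the spring were absent the pin would lengthen by αΔT L = 11.2×10⁻⁶ × 41 × 1200 = 0.551 mm.
Let P be the compressive force at the spring. The pin shortens elastically by PL/(AE) and the spring compresses by P/k; together these equal δ_free.
P [ L/(AE) + 1/k ] = δ_free → P [ 1200/(2625×34×10³) + 1/(5800) ] = 0.551.
P = 0.551 / 0.0001859 = 2965 N.
Spring compression = P/k = 2965/(5800) = 0.5112 mm.

δ ≈ 0.511 mm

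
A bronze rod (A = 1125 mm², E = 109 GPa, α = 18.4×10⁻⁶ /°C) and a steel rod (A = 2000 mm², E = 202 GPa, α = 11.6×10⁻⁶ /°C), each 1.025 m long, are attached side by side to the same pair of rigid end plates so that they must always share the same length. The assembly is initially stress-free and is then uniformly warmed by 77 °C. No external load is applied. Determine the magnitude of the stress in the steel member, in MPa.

The bronze has the larger α, so on heating it would change length more than the steel if both were free. The rigid plates force a common final length, so the bronze is put into compression and the steel into tension, with equal and opposite forces P (no external load).
Equating the net (thermal + elastic) strains gives |α₁ − α₂|·ΔT = P·[1/(A₁E₁) + 1/(A₂E₂)].
|α₁ − α₂|·ΔT = 6.8×10⁻⁶ × 77 = 0.0005236.
1/(A₁E₁) + 1/(A₂E₂) = 1/(1125×109×10³) + 1/(2000×202×10³) = 1.063×10⁻⁸ N⁻¹.
P = 0.0005236 / 1.063×10⁻⁸ = 49260 N = 49.26 kN.
σ_{steel} = P/A₂ = 49260/2000 = 24.63 MPa, tensile.

σ ≈ 24.6 MPa (tensile)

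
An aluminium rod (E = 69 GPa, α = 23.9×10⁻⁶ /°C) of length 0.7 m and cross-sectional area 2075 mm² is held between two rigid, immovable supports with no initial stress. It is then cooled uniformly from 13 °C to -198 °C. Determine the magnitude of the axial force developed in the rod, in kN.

P ≈ 722 kN (tensile)

With zero net strain, σ = E·αΔT = 69 GPa × 23.9×10⁻⁶ × 211 = 348 MPa.
Then P = σA = 348 × 2075 mm² = 722 kN, tensile.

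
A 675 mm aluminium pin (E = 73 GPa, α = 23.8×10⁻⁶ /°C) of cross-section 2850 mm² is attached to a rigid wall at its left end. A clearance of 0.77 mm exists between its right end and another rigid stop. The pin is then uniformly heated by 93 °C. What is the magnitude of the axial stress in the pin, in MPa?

If the wall were absent the pin would grow by αΔT L = 23.8×10⁻⁶ × 93 × 675 = 1.494 mm.
This exceeds the 0.77 mm gap, so the wall pushes back. The portion of expansion that must be recovered elastically is δ_free − gap = 1.494 − 0.77 = 0.724 mm.
Compatibility: PL/(AE) = 0.724 mm, so σ = P/A = E × (0.724/675) = 78.3 MPa.

σ ≈ 78.3 MPa (compressive)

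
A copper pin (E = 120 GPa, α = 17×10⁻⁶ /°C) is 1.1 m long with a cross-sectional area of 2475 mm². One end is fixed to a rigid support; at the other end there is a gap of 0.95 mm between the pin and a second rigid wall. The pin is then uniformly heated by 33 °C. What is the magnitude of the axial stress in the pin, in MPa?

Unrestrained expansion: δ_free = αΔT L = 17×10⁻⁶ × 33 × 1100 = 0.6171 mm.
This is smaller than the 0.95 mm clearance, so the pin expands freely without reaching the stop — the stress is zero.

σ ≈ 0 MPa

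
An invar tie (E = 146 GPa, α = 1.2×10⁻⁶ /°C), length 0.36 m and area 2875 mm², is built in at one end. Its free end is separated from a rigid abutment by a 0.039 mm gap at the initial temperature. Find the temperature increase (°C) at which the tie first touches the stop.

ΔT ≈ 90.3 °C

The gap closes when αΔT L = 0.039 mm, since the tie is still unstressed at that instant.
So ΔT = g/(αL) = 0.039/(1.2×10⁻⁶ × 360) = 90.28 °C.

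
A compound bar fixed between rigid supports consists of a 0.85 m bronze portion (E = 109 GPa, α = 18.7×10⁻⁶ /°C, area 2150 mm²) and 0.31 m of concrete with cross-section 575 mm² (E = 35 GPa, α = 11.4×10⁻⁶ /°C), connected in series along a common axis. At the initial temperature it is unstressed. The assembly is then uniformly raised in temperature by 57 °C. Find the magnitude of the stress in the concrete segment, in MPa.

σ ≈ 101 MPa (compressive)

With the walls removed the bar would change length by δ_free = Σ αᵢΔT Lᵢ = 18.7×10⁻⁶×57×850 + 11.4×10⁻⁶×57×310 = 1.107 mm.
The walls prevent any net length change, so an axial force P (same in every segment) develops. Compatibility: P · Σ Lᵢ/(AᵢEᵢ) = δ_free.
The series flexibility is Σ Lᵢ/(AᵢEᵢ) = 850/(2150×109×10³) + 310/(575×35×10³) = 1.903×10⁻⁵ mm/N.
Hence P = δ_free / Σ(L/AE) = 1.107/1.903×10⁻⁵ = 58.19 kN (compressive).
σ_{concrete} = P / A = 58190 / 575 = 101.2 MPa.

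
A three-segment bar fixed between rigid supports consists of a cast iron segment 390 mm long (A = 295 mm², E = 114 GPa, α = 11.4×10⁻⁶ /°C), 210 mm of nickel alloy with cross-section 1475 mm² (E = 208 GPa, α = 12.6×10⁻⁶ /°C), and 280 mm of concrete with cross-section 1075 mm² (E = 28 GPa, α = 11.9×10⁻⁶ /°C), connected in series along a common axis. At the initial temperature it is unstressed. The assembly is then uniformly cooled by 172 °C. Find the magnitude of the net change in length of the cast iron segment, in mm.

|ΔL| ≈ 0.199 mm

Free thermal contraction of the whole bar: Σ αᵢΔT Lᵢ = 11.4×10⁻⁶×172×390 + 12.6×10⁻⁶×172×210 + 11.9×10⁻⁶×172×280 = 1.793 mm.
Since the ends are fixed, an axial force P builds up, equal in every segment, with P · Σ Lᵢ/(AᵢEᵢ) = δ_free.
The series flexibility is Σ Lᵢ/(AᵢEᵢ) = 390/(295×114×10³) + 210/(1475×208×10³) + 280/(1075×28×10³) = 2.158×10⁻⁵ mm/N.
Hence P = δ_free / Σ(L/AE) = 1.793/2.158×10⁻⁵ = 83.07 kN (tensile).
For the cast iron segment, free thermal change = 11.4×10⁻⁶×172×390 = 0.7647 mm and elastic change from P = 83070×390/(295×114×10³) = 0.9633 mm; these oppose, so the net change is 0.199 mm (segment lengthens).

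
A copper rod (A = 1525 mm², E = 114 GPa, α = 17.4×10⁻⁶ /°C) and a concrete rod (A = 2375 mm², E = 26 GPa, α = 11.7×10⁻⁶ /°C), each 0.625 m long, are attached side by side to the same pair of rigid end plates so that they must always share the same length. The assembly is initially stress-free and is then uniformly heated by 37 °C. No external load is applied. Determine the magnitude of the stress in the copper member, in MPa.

σ ≈ 6.3 MPa (compressive)

Equilibrium of a rigid end plate with no external load gives equal and opposite internal forces ±P in the two members. Since α_{copper} > α_{concrete}, heating drives the copper into compression and the concrete into tension.
Equating the net (thermal + elastic) strains gives |α₁ − α₂|·ΔT = P·[1/(A₁E₁) + 1/(A₂E₂)].
|α₁ − α₂|·ΔT = 5.7×10⁻⁶ × 37 = 0.0002109.
1/(A₁E₁) + 1/(A₂E₂) = 1/(1525×114×10³) + 1/(2375×26×10³) = 2.195×10⁻⁸ N⁻¹.
P = 0.0002109 / 2.195×10⁻⁸ = 9610 N = 9.61 kN.
σ_{copper} = P/A₁ = 9610/1525 = 6.301 MPa, compressive.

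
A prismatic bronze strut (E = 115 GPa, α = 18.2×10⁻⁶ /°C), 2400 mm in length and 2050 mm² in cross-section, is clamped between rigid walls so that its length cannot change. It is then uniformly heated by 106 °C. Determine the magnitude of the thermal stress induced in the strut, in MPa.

σ ≈ 222 MPa (compressive)

With length fixed, the mechanical strain must cancel the thermal strain αΔT = 18.2×10⁻⁶ × 106 = 1929.2×10⁻⁶.
The stress required to suppress this strain is σ = Eε = 115×10³ × 1929.2×10⁻⁶ = 221.9 MPa, compressive since the strut is trying to expand.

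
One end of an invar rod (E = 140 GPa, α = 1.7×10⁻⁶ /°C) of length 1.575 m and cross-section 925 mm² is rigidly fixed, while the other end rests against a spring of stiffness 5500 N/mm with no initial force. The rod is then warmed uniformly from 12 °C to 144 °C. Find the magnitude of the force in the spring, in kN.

P ≈ 1.82 kN

If the spring were absent the rod would lengthen by αΔT L = 1.7×10⁻⁶ × 132 × 1575 = 0.3534 mm.
Let P be the compressive force at the spring. The rod shortens elastically by PL/(AE) and the spring compresses by P/k; together these equal δ_free.
P [ L/(AE) + 1/k ] = δ_free → P [ 1575/(925×140×10³) + 1/(5500) ] = 0.3534.
P = 0.3534 / 0.000194 = 1822 N.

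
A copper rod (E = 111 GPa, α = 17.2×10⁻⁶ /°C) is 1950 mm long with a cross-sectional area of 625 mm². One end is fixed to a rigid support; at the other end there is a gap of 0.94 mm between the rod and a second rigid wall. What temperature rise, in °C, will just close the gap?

ΔT ≈ 28 °C

Contact occurs when the free expansion equals the gap: αΔT L = 0.94 mm.
So ΔT = g/(αL) = 0.94/(17.2×10⁻⁶ × 1950) = 28.03 °C.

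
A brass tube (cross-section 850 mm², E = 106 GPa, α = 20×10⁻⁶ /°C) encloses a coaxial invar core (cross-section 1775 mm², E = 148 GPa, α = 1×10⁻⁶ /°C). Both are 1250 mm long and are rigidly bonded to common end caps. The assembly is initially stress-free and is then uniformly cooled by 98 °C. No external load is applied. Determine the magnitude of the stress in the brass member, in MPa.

σ ≈ 147 MPa (tensile)

The brass has the larger α, so on cooling it would change length more than the invar if both were free. The rigid plates force a common final length, so the brass is put into tension and the invar into compression, with equal and opposite forces P (no external load).
Equating the net (thermal + elastic) strains gives |α₁ − α₂|·ΔT = P·[1/(A₁E₁) + 1/(A₂E₂)].
|α₁ − α₂|·ΔT = 19×10⁻⁶ × 98 = 0.001862.
1/(A₁E₁) + 1/(A₂E₂) = 1/(850×106×10³) + 1/(1775×148×10³) = 1.491×10⁻⁸ N⁻¹.
So P = 0.001862 / 1.491×10⁻⁸ = 124.9 kN.
σ_{brass} = P/A₁ = 124900/850 = 147 MPa, tensile.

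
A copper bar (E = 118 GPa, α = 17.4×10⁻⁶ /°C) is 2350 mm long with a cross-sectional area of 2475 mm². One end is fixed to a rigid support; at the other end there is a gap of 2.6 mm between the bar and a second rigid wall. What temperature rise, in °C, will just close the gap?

The gap closes when αΔT L = 2.6 mm, since the bar is still unstressed at that instant.
ΔT = 2.6 / (17.4×10⁻⁶ × 2350) = 63.59 °C.

ΔT ≈ 63.6 °C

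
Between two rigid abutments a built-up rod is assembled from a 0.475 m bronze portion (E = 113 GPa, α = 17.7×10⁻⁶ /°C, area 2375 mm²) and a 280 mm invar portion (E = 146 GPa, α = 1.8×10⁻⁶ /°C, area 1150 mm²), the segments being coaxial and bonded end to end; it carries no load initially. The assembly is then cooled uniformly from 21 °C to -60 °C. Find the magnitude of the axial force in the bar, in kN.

P ≈ 210 kN (tensile)

If the supports were absent, the total length change would be Σ αᵢΔT Lᵢ = 17.7×10⁻⁶×81×475 + 1.8×10⁻⁶×81×280 = 0.7218 mm.
The rigid supports impose zero overall length change; the single axial force P common to all segments must satisfy P Σ Lᵢ/(AᵢEᵢ) = δ_free.
The series flexibility is Σ Lᵢ/(AᵢEᵢ) = 475/(2375×113×10³) + 280/(1150×146×10³) = 3.438×10⁻⁶ mm/N.
So P = 0.7218 / 3.438×10⁻⁶ = 210 kN, tensile.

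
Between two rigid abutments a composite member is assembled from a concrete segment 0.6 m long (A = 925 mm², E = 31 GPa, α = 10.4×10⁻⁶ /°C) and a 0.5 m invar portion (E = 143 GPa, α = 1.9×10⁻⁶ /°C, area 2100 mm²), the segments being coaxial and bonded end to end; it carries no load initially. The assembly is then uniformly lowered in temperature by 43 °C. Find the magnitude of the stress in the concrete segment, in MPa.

σ ≈ 14.8 MPa (tensile)

Free thermal contraction of the whole bar: Σ αᵢΔT Lᵢ = 10.4×10⁻⁶×43×600 + 1.9×10⁻⁶×43×500 = 0.3092 mm.
The rigid supports impose zero overall length change; the single axial force P common to all segments must satisfy P Σ Lᵢ/(AᵢEᵢ) = δ_free.
Σ Lᵢ/(AᵢEᵢ) = 600/(925×31×10³) + 500/(2100×143×10³) = 2.259×10⁻⁵ mm/N.
So P = 0.3092 / 2.259×10⁻⁵ = 13.69 kN, tensile.
σ_{concrete} = P / A = 13690 / 925 = 14.8 MPa.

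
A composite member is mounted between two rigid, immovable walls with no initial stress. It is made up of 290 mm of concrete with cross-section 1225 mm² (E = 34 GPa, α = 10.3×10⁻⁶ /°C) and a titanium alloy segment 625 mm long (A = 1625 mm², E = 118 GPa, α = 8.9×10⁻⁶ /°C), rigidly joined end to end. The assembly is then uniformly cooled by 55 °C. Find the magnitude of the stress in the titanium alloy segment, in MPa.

σ ≈ 28.3 MPa (tensile)

Free thermal contraction of the whole bar: Σ αᵢΔT Lᵢ = 10.3×10⁻⁶×55×290 + 8.9×10⁻⁶×55×625 = 0.4702 mm.
Since the ends are fixed, an axial force P builds up, equal in every segment, with P · Σ Lᵢ/(AᵢEᵢ) = δ_free.
The series flexibility is Σ Lᵢ/(AᵢEᵢ) = 290/(1225×34×10³) + 625/(1625×118×10³) = 1.022×10⁻⁵ mm/N.
P = 0.4702 / 1.022×10⁻⁵ = 46000 N = 46 kN, tensile.
σ_{titanium alloy} = P / A = 46000 / 1625 = 28.31 MPa.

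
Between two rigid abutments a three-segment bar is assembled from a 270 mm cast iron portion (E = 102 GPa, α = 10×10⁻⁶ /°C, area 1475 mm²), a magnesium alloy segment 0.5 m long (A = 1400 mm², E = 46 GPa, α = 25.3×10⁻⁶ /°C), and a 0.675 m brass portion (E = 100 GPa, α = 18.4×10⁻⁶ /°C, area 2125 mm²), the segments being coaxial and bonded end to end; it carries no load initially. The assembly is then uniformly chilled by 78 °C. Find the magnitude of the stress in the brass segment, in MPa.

σ ≈ 80 MPa (tensile)

With the walls removed the bar would change length by δ_free = Σ αᵢΔT Lᵢ = 10×10⁻⁶×78×270 + 25.3×10⁻⁶×78×500 + 18.4×10⁻⁶×78×675 = 2.166 mm.
Since the ends are fixed, an axial force P builds up, equal in every segment, with P · Σ Lᵢ/(AᵢEᵢ) = δ_free.
The series flexibility is Σ Lᵢ/(AᵢEᵢ) = 270/(1475×102×10³) + 500/(1400×46×10³) + 675/(2125×100×10³) = 1.274×10⁻⁵ mm/N.
So P = 2.166 / 1.274×10⁻⁵ = 170.1 kN, tensile.
σ_{brass} = P / A = 170100 / 2125 = 80.04 MPa.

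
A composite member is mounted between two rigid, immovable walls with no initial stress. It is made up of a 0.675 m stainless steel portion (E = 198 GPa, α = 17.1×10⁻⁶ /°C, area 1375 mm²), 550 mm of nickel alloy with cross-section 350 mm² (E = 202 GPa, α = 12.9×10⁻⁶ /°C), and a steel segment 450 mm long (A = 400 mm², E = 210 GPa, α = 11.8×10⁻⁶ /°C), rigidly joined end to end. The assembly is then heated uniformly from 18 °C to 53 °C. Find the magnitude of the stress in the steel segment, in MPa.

With the walls removed the bar would change length by δ_free = Σ αᵢΔT Lᵢ = 17.1×10⁻⁶×35×675 + 12.9×10⁻⁶×35×550 + 11.8×10⁻⁶×35×450 = 0.8382 mm.
The walls prevent any net length change, so an axial force P (same in every segment) develops. Compatibility: P · Σ Lᵢ/(AᵢEᵢ) = δ_free.
Σ Lᵢ/(AᵢEᵢ) = 675/(1375×198×10³) + 550/(350×202×10³) + 450/(400×210×10³) = 1.562×10⁻⁵ mm/N.
Hence P = δ_free / Σ(L/AE) = 0.8382/1.562×10⁻⁵ = 53.67 kN (compressive).
σ_{steel} = P / A = 53670 / 400 = 134.2 MPa.

σ ≈ 134 MPa (compressive)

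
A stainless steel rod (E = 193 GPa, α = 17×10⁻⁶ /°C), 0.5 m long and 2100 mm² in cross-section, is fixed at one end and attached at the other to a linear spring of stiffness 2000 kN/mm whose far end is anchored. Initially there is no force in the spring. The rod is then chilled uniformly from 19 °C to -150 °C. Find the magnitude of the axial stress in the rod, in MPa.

The unrestrained thermal change is αΔT L = 17×10⁻⁶ × 169 × 500 = 1.437 mm.
Let P be the tensile force in the spring. The rod extends elastically by PL/(AE) and the spring stretches by P/k; together these equal δ_free.
So P = δ_free / [L/(AE) + 1/k] = 1.437 / [ 500/(2100×193×10³) + 1/(2000×10³) ].
P = 1.437 / 1.734×10⁻⁶ = 828600 N.
σ = P/A = 828600/2100 = 394.6 MPa.

σ ≈ 395 MPa (tensile)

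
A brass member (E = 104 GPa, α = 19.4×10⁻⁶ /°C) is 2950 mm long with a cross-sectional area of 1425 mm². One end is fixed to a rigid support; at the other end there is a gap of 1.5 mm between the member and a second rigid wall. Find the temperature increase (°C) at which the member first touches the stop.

ΔT ≈ 26.2 °C

Contact occurs when the free expansion equals the gap: αΔT L = 1.5 mm.
ΔT = 1.5 / (19.4×10⁻⁶ × 2950) = 26.21 °C.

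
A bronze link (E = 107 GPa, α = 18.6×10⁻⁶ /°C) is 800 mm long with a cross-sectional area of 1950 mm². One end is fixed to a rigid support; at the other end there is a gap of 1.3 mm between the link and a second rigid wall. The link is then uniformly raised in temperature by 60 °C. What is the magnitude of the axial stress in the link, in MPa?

If the wall were absent the link would grow by αΔT L = 18.6×10⁻⁶ × 60 × 800 = 0.8928 mm.
This is smaller than the 1.3 mm clearance, so the link expands freely without reaching the stop — the stress is zero.

σ ≈ 0 MPa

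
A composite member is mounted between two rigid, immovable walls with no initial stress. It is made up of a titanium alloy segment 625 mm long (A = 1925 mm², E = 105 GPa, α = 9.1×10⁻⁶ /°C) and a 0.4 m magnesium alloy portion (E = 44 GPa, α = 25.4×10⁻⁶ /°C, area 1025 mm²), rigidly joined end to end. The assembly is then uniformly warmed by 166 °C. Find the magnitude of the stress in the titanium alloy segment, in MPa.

σ ≈ 114 MPa (compressive)

With the walls removed the bar would change length by δ_free = Σ αᵢΔT Lᵢ = 9.1×10⁻⁶×166×625 + 25.4×10⁻⁶×166×400 = 2.631 mm.
Since the ends are fixed, an axial force P builds up, equal in every segment, with P · Σ Lᵢ/(AᵢEᵢ) = δ_free.
Σ Lᵢ/(AᵢEᵢ) = 625/(1925×105×10³) + 400/(1025×44×10³) = 1.196×10⁻⁵ mm/N.
So P = 2.631 / 1.196×10⁻⁵ = 219.9 kN, compressive.
σ_{titanium alloy} = P / A = 219900 / 1925 = 114.3 MPa.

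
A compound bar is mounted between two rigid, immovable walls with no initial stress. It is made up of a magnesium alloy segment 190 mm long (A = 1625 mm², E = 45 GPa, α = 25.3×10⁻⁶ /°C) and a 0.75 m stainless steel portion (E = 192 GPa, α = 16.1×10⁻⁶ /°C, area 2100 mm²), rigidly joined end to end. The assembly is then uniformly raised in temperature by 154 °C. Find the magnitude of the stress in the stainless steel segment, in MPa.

With the walls removed the bar would change length by δ_free = Σ αᵢΔT Lᵢ = 25.3×10⁻⁶×154×190 + 16.1×10⁻⁶×154×750 = 2.6 mm.
Since the ends are fixed, an axial force P builds up, equal in every segment, with P · Σ Lᵢ/(AᵢEᵢ) = δ_free.
The series flexibility is Σ Lᵢ/(AᵢEᵢ) = 190/(1625×45×10³) + 750/(2100×192×10³) = 4.458×10⁻⁶ mm/N.
P = 2.6 / 4.458×10⁻⁶ = 583100 N = 583.1 kN, compressive.
σ_{stainless steel} = P / A = 583100 / 2100 = 277.7 MPa.

σ ≈ 278 MPa (compressive)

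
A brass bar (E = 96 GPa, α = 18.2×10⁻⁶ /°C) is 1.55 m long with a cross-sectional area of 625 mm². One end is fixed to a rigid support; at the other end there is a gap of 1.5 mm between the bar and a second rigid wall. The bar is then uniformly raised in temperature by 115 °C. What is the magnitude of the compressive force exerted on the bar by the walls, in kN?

P ≈ 67.5 kN

Unrestrained expansion: δ_free = αΔT L = 18.2×10⁻⁶ × 115 × 1550 = 3.244 mm.
After closing the 1.5 mm clearance, 3.244 − 1.5 = 1.744 mm of expansion remains to be suppressed by the wall.
Compatibility: PL/(AE) = 1.744 mm, so σ = P/A = E × (1.744/1550) = 108 MPa.
P = σA = 108 × 625 = 67.52 kN.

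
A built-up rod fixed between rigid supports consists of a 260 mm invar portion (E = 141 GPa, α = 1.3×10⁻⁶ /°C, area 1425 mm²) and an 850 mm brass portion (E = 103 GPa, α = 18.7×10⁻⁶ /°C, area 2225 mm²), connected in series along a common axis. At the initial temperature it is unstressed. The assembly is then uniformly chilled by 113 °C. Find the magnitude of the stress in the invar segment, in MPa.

If the supports were absent, the total length change would be Σ αᵢΔT Lᵢ = 1.3×10⁻⁶×113×260 + 18.7×10⁻⁶×113×850 = 1.834 mm.
The walls prevent any net length change, so an axial force P (same in every segment) develops. Compatibility: P · Σ Lᵢ/(AᵢEᵢ) = δ_free.
Σ Lᵢ/(AᵢEᵢ) = 260/(1425×141×10³) + 850/(2225×103×10³) = 5.003×10⁻⁶ mm/N.
P = 1.834 / 5.003×10⁻⁶ = 366600 N = 366.6 kN, tensile.
σ_{invar} = P / A = 366600 / 1425 = 257.3 MPa.

σ ≈ 257 MPa (tensile)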